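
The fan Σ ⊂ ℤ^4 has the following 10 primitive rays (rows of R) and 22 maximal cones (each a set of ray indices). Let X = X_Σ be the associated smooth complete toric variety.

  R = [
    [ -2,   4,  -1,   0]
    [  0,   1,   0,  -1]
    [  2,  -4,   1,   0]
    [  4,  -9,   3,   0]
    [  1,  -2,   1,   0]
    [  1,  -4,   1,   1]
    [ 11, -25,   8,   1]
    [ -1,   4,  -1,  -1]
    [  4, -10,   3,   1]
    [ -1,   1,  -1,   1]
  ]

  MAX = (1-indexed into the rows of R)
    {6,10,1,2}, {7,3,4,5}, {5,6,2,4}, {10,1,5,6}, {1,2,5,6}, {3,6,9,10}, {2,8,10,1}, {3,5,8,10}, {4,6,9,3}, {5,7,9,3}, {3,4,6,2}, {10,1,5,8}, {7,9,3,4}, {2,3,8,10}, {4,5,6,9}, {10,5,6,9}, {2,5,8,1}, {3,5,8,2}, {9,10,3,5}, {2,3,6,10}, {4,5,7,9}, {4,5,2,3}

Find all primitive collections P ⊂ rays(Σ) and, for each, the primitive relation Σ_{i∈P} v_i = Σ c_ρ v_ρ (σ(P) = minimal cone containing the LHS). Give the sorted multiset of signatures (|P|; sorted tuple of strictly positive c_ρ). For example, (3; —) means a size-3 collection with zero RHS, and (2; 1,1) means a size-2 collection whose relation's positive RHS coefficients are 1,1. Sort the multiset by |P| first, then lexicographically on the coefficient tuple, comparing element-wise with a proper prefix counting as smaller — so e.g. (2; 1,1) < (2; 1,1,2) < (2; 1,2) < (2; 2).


Minimal non-faces — 16 found among 10 rays, 22 max cones:

  P = {1,3}:  v_{1} + v_{3} = 0  ⇒ sig = (2; —)
  P = {6,8}:  v_{6} + v_{8} = 0  ⇒ sig = (2; —)
  P = {2,9}:  v_{2} + v_{9} = v_{4}  ⇒ sig = (2; 1)
  P = {1,9}:  v_{1} + v_{9} = v_{5} + v_{6}  ⇒ sig = (2; 1,1)
  P = {4,10}:  v_{4} + v_{10} = v_{3} + v_{6}  ⇒ sig = (2; 1,1)
  P = {8,9}:  v_{8} + v_{9} = v_{3} + v_{5}  ⇒ sig = (2; 1,1)
  P = {1,4}:  v_{1} + v_{4} = v_{2} + v_{5} + v_{6}  ⇒ sig = (2; 1,1,1)
  P = {1,7}:  v_{1} + v_{7} = v_{4} + v_{5} + v_{9}  ⇒ sig = (2; 1,1,1)
  P = {4,8}:  v_{4} + v_{8} = v_{2} + v_{3} + v_{5}  ⇒ sig = (2; 1,1,1)
  P = {2,7}:  v_{2} + v_{7} = v_{3} + 2·v_{4} + v_{5}  ⇒ sig = (2; 1,1,2)
  P = {6,7}:  v_{6} + v_{7} = v_{4} + 2·v_{9}  ⇒ sig = (2; 1,2)
  P = {7,10}:  v_{7} + v_{10} = v_{3} + 2·v_{9}  ⇒ sig = (2; 1,2)
  P = {7,8}:  v_{7} + v_{8} = 2·v_{3} + v_{4} + 2·v_{5}  ⇒ sig = (2; 1,2,2)
  P = {2,5,10}:  v_{2} + v_{5} + v_{10} = 0  ⇒ sig = (3; —)
  P = {3,5,6}:  v_{3} + v_{5} + v_{6} = v_{9}  ⇒ sig = (3; 1)
  P = {3,4,5,9}:  v_{3} + v_{4} + v_{5} + v_{9} = v_{7}  ⇒ sig = (4; 1)

so the primitive-relation signature multiset is
    |P|=2: 13 collections, coeffs (), (), (1), (1,1), (1,1), (1,1), (1,1,1), (1,1,1), (1,1,1), (1,1,2), (1,2), (1,2), (1,2,2)
    |P|=3: 2 collections, coeffs (), (1)
    |P|=4: 1 collection, coeffs (1)


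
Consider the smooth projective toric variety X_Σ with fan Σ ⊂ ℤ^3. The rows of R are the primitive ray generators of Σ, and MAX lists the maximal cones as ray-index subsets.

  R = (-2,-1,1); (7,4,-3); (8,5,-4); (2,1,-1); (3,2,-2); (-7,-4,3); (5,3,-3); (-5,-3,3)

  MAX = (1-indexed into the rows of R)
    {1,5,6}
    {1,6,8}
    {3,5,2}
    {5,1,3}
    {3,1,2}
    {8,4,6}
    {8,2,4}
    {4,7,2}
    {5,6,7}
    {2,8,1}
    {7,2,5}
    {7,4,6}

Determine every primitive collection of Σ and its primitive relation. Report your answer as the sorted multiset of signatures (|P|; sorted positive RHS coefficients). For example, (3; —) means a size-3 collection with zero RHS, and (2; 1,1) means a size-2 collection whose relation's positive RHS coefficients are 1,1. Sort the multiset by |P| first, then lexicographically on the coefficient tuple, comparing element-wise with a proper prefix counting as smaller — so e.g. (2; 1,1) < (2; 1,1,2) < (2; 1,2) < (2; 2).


11 minimal non-faces of Δ(Σ) (on 8 rays):

  P={1,4}:  v_{1} + v_{4} = 0  →  sig = (2; —)
  P={2,6}:  v_{2} + v_{6} = 0  →  sig = (2; —)
  P={7,8}:  v_{7} + v_{8} = 0  →  sig = (2; —)
  P={1,7}:  v_{1} + v_{7} = v_{5}  →  sig = (2; 1)
  P={4,5}:  v_{4} + v_{5} = v_{7}  →  sig = (2; 1)
  P={5,8}:  v_{5} + v_{8} = v_{1}  →  sig = (2; 1)
  P={3,4}:  v_{3} + v_{4} = v_{2} + v_{5}  →  sig = (2; 1,1)
  P={3,6}:  v_{3} + v_{6} = v_{1} + v_{5}  →  sig = (2; 1,1)
  P={3,7}:  v_{3} + v_{7} = v_{2} + 2·v_{5}  →  sig = (2; 1,2)
  P={3,8}:  v_{3} + v_{8} = 2·v_{1} + v_{2}  →  sig = (2; 1,2)
  P={1,2,5}:  v_{1} + v_{2} + v_{5} = v_{3}  →  sig = (3; 1)

Sorted signature multiset PRS(X):
    (2; —)
    (2; —)
    (2; —)
    (2; 1)
    (2; 1)
    (2; 1)
    (2; 1,1)
    (2; 1,1)
    (2; 1,2)
    (2; 1,2)
    (3; 1)


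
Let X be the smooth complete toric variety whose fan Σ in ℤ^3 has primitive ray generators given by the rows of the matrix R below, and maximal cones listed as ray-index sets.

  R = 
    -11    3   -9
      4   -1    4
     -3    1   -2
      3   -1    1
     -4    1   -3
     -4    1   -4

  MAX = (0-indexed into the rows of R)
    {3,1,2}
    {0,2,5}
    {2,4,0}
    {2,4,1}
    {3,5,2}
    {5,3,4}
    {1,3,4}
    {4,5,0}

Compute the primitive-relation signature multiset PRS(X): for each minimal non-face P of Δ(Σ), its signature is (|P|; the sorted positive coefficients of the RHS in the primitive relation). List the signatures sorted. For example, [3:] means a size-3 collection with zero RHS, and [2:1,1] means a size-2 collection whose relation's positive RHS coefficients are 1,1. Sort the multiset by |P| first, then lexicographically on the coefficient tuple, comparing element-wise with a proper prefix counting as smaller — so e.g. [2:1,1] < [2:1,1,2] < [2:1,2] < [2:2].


Minimal non-faces — 5 found among 6 rays, 8 max cones:

  P = {1,5}:  v_{1} + v_{5} = 0  so sig = [2:]
  P = {0,1}:  v_{0} + v_{1} = v_{2} + v_{4}  so sig = [2:1,1]
  P = {0,3}:  v_{0} + v_{3} = 2·v_{5}  so sig = [2:2]
  P = {2,3,4}:  v_{2} + v_{3} + v_{4} = v_{5}  so sig = [3:1]
  P = {2,4,5}:  v_{2} + v_{4} + v_{5} = v_{0}  so sig = [3:1]

Signatures (|P|; sorted positive RHS coefficients), sorted:
    |P|=2: 3 collections, coeffs (), (1,1), (2)
    |P|=3: 2 collections, coeffs (1), (1)


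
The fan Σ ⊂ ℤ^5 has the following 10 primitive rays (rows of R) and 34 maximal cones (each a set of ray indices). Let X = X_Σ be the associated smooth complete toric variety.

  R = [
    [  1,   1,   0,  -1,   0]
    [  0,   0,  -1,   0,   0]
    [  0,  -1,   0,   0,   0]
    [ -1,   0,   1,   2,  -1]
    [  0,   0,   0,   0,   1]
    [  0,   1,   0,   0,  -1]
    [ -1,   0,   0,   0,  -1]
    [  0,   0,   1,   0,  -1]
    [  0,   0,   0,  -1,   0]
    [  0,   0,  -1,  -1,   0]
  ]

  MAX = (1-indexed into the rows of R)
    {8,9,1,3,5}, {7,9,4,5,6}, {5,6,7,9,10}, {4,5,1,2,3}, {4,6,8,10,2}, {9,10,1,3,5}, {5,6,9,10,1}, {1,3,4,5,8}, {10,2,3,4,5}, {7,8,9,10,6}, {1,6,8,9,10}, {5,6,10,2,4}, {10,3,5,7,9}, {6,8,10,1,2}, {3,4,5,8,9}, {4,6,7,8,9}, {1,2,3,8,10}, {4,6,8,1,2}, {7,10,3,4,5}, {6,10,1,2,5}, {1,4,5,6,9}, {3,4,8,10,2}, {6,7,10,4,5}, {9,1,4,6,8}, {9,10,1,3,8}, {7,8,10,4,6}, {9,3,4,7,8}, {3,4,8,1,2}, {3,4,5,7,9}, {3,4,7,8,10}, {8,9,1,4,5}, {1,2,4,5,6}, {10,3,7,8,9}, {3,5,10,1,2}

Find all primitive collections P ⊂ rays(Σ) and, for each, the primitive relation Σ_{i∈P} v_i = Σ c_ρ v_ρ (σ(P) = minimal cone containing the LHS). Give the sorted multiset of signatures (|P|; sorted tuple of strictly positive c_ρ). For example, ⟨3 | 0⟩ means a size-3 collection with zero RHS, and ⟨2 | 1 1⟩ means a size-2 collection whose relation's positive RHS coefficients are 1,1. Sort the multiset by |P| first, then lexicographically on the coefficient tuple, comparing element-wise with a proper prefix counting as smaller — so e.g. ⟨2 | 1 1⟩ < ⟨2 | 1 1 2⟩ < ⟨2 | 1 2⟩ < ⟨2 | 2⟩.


|primitive collections| = 11. Relations:

  • {2,9}:  v_{2} + v_{9} = v_{10} — sig = ⟨2 | 1⟩
  • {1,7}:  v_{1} + v_{7} = v_{6} + v_{9} — sig = ⟨2 | 1 1⟩
  • {3,6}:  v_{3} + v_{6} = v_{2} + v_{8} — sig = ⟨2 | 1 1⟩
  • {2,7}:  v_{2} + v_{7} = v_{4} + 2·v_{10} — sig = ⟨2 | 1 2⟩
  • {2,5,8}:  v_{2} + v_{5} + v_{8} = 0 — sig = ⟨3 | 0⟩
  • {1,4,10}:  v_{1} + v_{4} + v_{10} = v_{6} — sig = ⟨3 | 1⟩
  • {4,9,10}:  v_{4} + v_{9} + v_{10} = v_{7} — sig = ⟨3 | 1⟩
  • {5,8,10}:  v_{5} + v_{8} + v_{10} = v_{9} — sig = ⟨3 | 1⟩
  • {5,6,8}:  v_{5} + v_{6} + v_{8} = v_{1} + v_{4} + v_{9} — sig = ⟨3 | 1 1 1⟩
  • {5,7,8}:  v_{5} + v_{7} + v_{8} = v_{4} + 2·v_{9} — sig = ⟨3 | 1 2⟩
  • {1,3,4,9}:  v_{1} + v_{3} + v_{4} + v_{9} = v_{8} — sig = ⟨4 | 1⟩

Hence PRS(X_Σ) =
    |P|=2: 4 collections, coeffs (1), (1,1), (1,1), (1,2)
    |P|=3: 6 collections, coeffs (), (1), (1), (1), (1,1,1), (1,2)
    |P|=4: 1 collection, coeffs (1)


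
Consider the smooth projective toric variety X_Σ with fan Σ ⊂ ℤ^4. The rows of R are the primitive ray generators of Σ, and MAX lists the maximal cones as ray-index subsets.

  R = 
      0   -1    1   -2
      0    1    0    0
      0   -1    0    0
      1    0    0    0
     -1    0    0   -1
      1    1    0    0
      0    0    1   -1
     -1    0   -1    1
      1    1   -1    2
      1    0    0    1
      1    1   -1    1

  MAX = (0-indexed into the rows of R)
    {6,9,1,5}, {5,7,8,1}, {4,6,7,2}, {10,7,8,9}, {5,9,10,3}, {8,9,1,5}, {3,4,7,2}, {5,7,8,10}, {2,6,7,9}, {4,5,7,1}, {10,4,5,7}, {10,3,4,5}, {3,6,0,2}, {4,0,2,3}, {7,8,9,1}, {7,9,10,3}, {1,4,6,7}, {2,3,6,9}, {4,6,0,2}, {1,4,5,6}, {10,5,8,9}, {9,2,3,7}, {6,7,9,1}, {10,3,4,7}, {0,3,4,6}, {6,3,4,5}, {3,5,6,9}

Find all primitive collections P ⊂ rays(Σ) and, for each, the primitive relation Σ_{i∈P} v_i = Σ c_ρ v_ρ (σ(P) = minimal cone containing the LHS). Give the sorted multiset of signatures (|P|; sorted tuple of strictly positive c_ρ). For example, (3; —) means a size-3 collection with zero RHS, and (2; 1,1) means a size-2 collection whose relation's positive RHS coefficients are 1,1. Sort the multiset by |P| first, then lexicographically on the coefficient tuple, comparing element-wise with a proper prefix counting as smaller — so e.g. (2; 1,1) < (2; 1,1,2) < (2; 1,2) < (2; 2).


Minimal non-faces — 22 found among 11 rays, 27 max cones:

  {1,2}:  v_{1} + v_{2} = 0  so sig = (2; —)
  {4,9}:  v_{4} + v_{9} = 0  so sig = (2; —)
  {0,8}:  v_{0} + v_{8} = v_{3}  so sig = (2; 1)
  {1,3}:  v_{1} + v_{3} = v_{5}  so sig = (2; 1)
  {2,5}:  v_{2} + v_{5} = v_{3}  so sig = (2; 1)
  {6,10}:  v_{6} + v_{10} = v_{5}  so sig = (2; 1)
  {0,7}:  v_{0} + v_{7} = v_{2} + v_{4}  so sig = (2; 1,1)
  {3,8}:  v_{3} + v_{8} = v_{9} + v_{10}  so sig = (2; 1,1)
  {4,8}:  v_{4} + v_{8} = v_{5} + v_{7}  so sig = (2; 1,1)
  {6,8}:  v_{6} + v_{8} = v_{1} + v_{9}  so sig = (2; 1,1)
  {0,1}:  v_{0} + v_{1} = v_{3} + v_{4} + v_{6}  so sig = (2; 1,1,1)
  {0,9}:  v_{0} + v_{9} = v_{2} + v_{3} + v_{6}  so sig = (2; 1,1,1)
  {2,8}:  v_{2} + v_{8} = v_{3} + v_{7} + v_{9}  so sig = (2; 1,1,1)
  {0,5}:  v_{0} + v_{5} = 2·v_{3} + v_{4} + v_{6}  so sig = (2; 1,1,2)
  {0,10}:  v_{0} + v_{10} = 2·v_{3} + v_{4}  so sig = (2; 1,2)
  {1,10}:  v_{1} + v_{10} = 2·v_{5} + v_{7}  so sig = (2; 1,2)
  {2,10}:  v_{2} + v_{10} = 2·v_{3} + v_{7}  so sig = (2; 1,2)
  {3,6,7}:  v_{3} + v_{6} + v_{7} = 0  so sig = (3; —)
  {3,5,7}:  v_{3} + v_{5} + v_{7} = v_{10}  so sig = (3; 1)
  {5,6,7}:  v_{5} + v_{6} + v_{7} = v_{1}  so sig = (3; 1)
  {5,7,9}:  v_{5} + v_{7} + v_{9} = v_{8}  so sig = (3; 1)
  {2,3,4,6}:  v_{2} + v_{3} + v_{4} + v_{6} = v_{0}  so sig = (4; 1)

Sorted signature multiset PRS(X):
{ (2; —) ×2,  (2; 1) ×4,  (2; 1,1) ×4,  (2; 1,1,1) ×3,  (2; 1,1,2),  (2; 1,2) ×3,  (3; —),  (3; 1) ×3,  (4; 1) }


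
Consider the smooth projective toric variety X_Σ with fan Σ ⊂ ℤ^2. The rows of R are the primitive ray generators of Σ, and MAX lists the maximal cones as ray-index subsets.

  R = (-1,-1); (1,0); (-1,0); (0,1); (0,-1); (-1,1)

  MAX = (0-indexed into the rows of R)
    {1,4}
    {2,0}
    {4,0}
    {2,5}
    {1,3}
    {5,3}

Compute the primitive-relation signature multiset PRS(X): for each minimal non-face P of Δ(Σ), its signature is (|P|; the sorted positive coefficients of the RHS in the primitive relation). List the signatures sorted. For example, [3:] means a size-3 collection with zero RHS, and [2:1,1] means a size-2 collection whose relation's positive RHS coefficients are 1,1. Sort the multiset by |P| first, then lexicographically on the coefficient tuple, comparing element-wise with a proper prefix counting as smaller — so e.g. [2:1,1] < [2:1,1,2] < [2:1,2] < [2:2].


9 collections generate NE(X_Σ); each relation:

  {1,2}:  v_{1} + v_{2} = 0 ; sig = [2:]
  {3,4}:  v_{3} + v_{4} = 0 ; sig = [2:]
  {0,1}:  v_{0} + v_{1} = v_{4} ; sig = [2:1]
  {0,3}:  v_{0} + v_{3} = v_{2} ; sig = [2:1]
  {1,5}:  v_{1} + v_{5} = v_{3} ; sig = [2:1]
  {2,3}:  v_{2} + v_{3} = v_{5} ; sig = [2:1]
  {2,4}:  v_{2} + v_{4} = v_{0} ; sig = [2:1]
  {4,5}:  v_{4} + v_{5} = v_{2} ; sig = [2:1]
  {0,5}:  v_{0} + v_{5} = 2·v_{2} ; sig = [2:2]

Hence PRS(X_Σ) =
{ [2:] ×2,  [2:1] ×6,  [2:2] }


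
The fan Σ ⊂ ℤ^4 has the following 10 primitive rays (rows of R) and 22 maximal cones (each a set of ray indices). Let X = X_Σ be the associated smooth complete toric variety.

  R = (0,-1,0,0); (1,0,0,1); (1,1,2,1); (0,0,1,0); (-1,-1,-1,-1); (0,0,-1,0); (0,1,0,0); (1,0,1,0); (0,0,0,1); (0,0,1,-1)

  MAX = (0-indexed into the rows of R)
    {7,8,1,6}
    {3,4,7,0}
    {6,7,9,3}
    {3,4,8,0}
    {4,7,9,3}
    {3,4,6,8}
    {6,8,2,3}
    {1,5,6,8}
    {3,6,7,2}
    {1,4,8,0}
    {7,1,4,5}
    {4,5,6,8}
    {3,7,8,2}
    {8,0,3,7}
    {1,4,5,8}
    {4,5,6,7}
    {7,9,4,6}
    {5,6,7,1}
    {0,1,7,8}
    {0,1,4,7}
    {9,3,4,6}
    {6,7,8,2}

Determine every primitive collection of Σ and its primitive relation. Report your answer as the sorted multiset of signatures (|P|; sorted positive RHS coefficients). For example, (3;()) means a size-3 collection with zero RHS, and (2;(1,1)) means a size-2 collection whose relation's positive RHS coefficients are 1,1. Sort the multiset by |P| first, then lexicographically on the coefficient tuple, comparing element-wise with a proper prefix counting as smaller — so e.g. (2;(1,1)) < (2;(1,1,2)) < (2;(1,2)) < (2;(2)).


18 collections generate NE(X_Σ); each relation:

  P={0,6}:  v_{0} + v_{6} = 0 — sig = (2;())
  P={3,5}:  v_{3} + v_{5} = 0 — sig = (2;())
  P={1,9}:  v_{1} + v_{9} = v_{7} — sig = (2;(1))
  P={2,4}:  v_{2} + v_{4} = v_{3} — sig = (2;(1))
  P={8,9}:  v_{8} + v_{9} = v_{3} — sig = (2;(1))
  P={0,5}:  v_{0} + v_{5} = v_{1} + v_{4} — sig = (2;(1,1))
  P={1,3}:  v_{1} + v_{3} = v_{7} + v_{8} — sig = (2;(1,1))
  P={0,2}:  v_{0} + v_{2} = v_{3} + v_{7} + v_{8} — sig = (2;(1,1,1))
  P={0,9}:  v_{0} + v_{9} = v_{3} + v_{4} + v_{7} — sig = (2;(1,1,1))
  P={2,5}:  v_{2} + v_{5} = v_{6} + v_{7} + v_{8} — sig = (2;(1,1,1))
  P={5,9}:  v_{5} + v_{9} = v_{4} + v_{6} + v_{7} — sig = (2;(1,1,1))
  P={2,9}:  v_{2} + v_{9} = 2·v_{3} + v_{6} + v_{7} — sig = (2;(1,1,2))
  P={1,2}:  v_{1} + v_{2} = v_{6} + 2·v_{7} + 2·v_{8} — sig = (2;(1,2,2))
  P={1,4,6}:  v_{1} + v_{4} + v_{6} = v_{5} — sig = (3;(1))
  P={4,7,8}:  v_{4} + v_{7} + v_{8} = v_{0} — sig = (3;(1))
  P={5,7,8}:  v_{5} + v_{7} + v_{8} = v_{1} — sig = (3;(1))
  P={3,4,6,7}:  v_{3} + v_{4} + v_{6} + v_{7} = v_{9} — sig = (4;(1))
  P={3,6,7,8}:  v_{3} + v_{6} + v_{7} + v_{8} = v_{2} — sig = (4;(1))

Signatures (|P|; sorted positive RHS coefficients), sorted:
    |P|=2: 13 collections, coeffs (), (), (1), (1), (1), (1,1), (1,1), (1,1,1), (1,1,1), (1,1,1), (1,1,1), (1,1,2), (1,2,2)
    |P|=3: 3 collections, coeffs (1), (1), (1)
    |P|=4: 2 collections, coeffs (1), (1)


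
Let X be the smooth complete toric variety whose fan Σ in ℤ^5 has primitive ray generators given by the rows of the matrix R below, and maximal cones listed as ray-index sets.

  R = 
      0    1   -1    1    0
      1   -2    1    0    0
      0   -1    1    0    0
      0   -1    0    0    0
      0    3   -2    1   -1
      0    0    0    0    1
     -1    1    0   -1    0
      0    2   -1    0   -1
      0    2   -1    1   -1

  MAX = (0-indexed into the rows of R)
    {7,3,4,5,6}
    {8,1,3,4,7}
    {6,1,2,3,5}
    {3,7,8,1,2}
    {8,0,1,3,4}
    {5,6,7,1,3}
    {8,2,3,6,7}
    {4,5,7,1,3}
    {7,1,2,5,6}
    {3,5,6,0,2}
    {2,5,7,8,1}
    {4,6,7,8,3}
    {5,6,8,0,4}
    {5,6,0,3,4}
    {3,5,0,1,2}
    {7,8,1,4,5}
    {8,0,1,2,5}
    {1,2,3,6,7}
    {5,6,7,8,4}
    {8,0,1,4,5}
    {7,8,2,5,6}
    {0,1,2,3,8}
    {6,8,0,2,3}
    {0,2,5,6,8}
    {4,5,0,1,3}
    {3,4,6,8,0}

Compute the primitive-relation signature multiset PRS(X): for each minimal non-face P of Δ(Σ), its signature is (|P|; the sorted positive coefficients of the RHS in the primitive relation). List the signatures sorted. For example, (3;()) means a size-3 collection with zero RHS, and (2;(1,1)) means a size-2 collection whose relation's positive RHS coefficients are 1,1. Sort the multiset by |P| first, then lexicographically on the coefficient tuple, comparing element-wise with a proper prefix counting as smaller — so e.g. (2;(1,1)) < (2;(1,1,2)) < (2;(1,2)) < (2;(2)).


7 minimal non-faces of Δ(Σ) (on 9 rays):

  {0,7}:  v_{0} + v_{7} = v_{4}  ⇒ sig = (2;(1))
  {2,4}:  v_{2} + v_{4} = v_{8}  ⇒ sig = (2;(1))
  {0,1,6}:  v_{0} + v_{1} + v_{6} = 0  ⇒ sig = (3;())
  {1,4,6}:  v_{1} + v_{4} + v_{6} = v_{7}  ⇒ sig = (3;(1))
  {3,5,8}:  v_{3} + v_{5} + v_{8} = v_{0}  ⇒ sig = (3;(1))
  {1,6,8}:  v_{1} + v_{6} + v_{8} = v_{2} + v_{7}  ⇒ sig = (3;(1,1))
  {2,3,5,7}:  v_{2} + v_{3} + v_{5} + v_{7} = 0  ⇒ sig = (4;())

so the primitive-relation signature multiset is
    |P|=2: 2 collections, coeffs (1), (1)
    |P|=3: 4 collections, coeffs (), (1), (1), (1,1)
    |P|=4: 1 collection, coeffs ()


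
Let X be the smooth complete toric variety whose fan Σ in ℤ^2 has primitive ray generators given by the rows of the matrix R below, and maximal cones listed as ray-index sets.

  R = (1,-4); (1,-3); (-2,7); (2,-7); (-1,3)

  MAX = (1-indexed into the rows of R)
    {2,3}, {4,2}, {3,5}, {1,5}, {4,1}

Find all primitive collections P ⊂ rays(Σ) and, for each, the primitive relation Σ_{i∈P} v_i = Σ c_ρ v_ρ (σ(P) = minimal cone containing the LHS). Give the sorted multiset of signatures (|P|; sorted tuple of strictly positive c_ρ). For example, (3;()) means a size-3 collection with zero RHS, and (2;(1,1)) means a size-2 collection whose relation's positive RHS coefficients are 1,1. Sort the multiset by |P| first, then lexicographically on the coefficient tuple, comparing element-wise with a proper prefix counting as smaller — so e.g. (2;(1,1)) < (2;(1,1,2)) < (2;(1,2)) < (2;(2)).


Σ has 5 primitive collections:

  P = {2,5}:  v_{2} + v_{5} = 0  →  sig = (2;())
  P = {3,4}:  v_{3} + v_{4} = 0  →  sig = (2;())
  P = {1,2}:  v_{1} + v_{2} = v_{4}  →  sig = (2;(1))
  P = {1,3}:  v_{1} + v_{3} = v_{5}  →  sig = (2;(1))
  P = {4,5}:  v_{4} + v_{5} = v_{1}  →  sig = (2;(1))

Hence PRS(X_Σ) =
    |P|=2: 5 collections, coeffs (), (), (1), (1), (1)


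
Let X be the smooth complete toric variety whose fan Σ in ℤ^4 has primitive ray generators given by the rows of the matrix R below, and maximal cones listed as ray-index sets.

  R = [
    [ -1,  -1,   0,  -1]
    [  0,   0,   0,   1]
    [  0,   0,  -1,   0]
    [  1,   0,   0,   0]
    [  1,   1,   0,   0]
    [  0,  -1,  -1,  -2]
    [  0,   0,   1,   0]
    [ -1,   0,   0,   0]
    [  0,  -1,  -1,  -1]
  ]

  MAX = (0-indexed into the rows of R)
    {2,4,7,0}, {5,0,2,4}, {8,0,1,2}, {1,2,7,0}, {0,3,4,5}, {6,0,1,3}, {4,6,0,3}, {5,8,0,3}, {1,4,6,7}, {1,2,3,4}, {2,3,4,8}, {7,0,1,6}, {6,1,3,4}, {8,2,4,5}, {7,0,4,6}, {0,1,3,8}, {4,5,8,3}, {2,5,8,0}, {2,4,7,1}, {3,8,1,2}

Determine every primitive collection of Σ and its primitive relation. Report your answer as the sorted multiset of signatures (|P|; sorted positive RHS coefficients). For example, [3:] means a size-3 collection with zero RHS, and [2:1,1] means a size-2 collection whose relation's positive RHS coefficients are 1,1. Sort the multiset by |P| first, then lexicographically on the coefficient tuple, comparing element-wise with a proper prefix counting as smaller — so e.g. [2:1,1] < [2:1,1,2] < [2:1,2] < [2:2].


|primitive collections| = 12. Relations:

  P = {2,6}:  v_{2} + v_{6} = 0  so sig = [2:]
  P = {3,7}:  v_{3} + v_{7} = 0  so sig = [2:]
  P = {1,5}:  v_{1} + v_{5} = v_{8}  so sig = [2:1]
  P = {6,8}:  v_{6} + v_{8} = v_{0} + v_{3}  so sig = [2:1,1]
  P = {7,8}:  v_{7} + v_{8} = v_{0} + v_{2}  so sig = [2:1,1]
  P = {5,6}:  v_{5} + v_{6} = 2·v_{0} + v_{3} + v_{4}  so sig = [2:1,1,2]
  P = {5,7}:  v_{5} + v_{7} = 2·v_{0} + v_{2} + v_{4}  so sig = [2:1,1,2]
  P = {0,1,4}:  v_{0} + v_{1} + v_{4} = 0  so sig = [3:]
  P = {0,2,3}:  v_{0} + v_{2} + v_{3} = v_{8}  so sig = [3:1]
  P = {0,4,8}:  v_{0} + v_{4} + v_{8} = v_{5}  so sig = [3:1]
  P = {1,4,8}:  v_{1} + v_{4} + v_{8} = v_{2} + v_{3}  so sig = [3:1,1]
  P = {2,3,5}:  v_{2} + v_{3} + v_{5} = v_{4} + 2·v_{8}  so sig = [3:1,2]

Sorted signature multiset PRS(X):
[[2:], [2:], [2:1], [2:1,1], [2:1,1], [2:1,1,2], [2:1,1,2], [3:], [3:1], [3:1], [3:1,1], [3:1,2]]


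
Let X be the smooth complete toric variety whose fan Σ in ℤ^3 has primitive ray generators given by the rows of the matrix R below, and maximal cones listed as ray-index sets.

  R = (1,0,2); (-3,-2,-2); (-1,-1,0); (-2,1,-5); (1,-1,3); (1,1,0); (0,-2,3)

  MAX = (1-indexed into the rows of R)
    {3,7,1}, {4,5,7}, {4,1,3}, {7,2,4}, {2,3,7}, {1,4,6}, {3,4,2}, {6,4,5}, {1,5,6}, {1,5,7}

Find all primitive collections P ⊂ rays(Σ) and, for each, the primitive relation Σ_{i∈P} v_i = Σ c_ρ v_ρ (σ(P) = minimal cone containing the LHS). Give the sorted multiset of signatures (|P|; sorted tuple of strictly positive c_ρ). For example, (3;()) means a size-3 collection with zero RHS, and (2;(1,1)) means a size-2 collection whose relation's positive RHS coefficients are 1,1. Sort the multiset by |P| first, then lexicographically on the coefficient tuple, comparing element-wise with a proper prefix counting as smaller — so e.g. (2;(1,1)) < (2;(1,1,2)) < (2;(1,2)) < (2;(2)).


|primitive collections| = 9. Relations:

  P={3,6}:  v_{3} + v_{6} = 0  so sig = (2;())
  P={3,5}:  v_{3} + v_{5} = v_{7}  so sig = (2;(1))
  P={6,7}:  v_{6} + v_{7} = v_{5}  so sig = (2;(1))
  P={2,6}:  v_{2} + v_{6} = v_{4} + v_{7}  so sig = (2;(1,1))
  P={2,5}:  v_{2} + v_{5} = v_{4} + 2·v_{7}  so sig = (2;(1,2))
  P={1,2}:  v_{1} + v_{2} = 2·v_{3}  so sig = (2;(2))
  P={1,4,5}:  v_{1} + v_{4} + v_{5} = 0  so sig = (3;())
  P={1,4,7}:  v_{1} + v_{4} + v_{7} = v_{3}  so sig = (3;(1))
  P={3,4,7}:  v_{3} + v_{4} + v_{7} = v_{2}  so sig = (3;(1))

Sorted signature multiset PRS(X):
    (2;())
    (2;(1))
    (2;(1))
    (2;(1,1))
    (2;(1,2))
    (2;(2))
    (3;())
    (3;(1))
    (3;(1))


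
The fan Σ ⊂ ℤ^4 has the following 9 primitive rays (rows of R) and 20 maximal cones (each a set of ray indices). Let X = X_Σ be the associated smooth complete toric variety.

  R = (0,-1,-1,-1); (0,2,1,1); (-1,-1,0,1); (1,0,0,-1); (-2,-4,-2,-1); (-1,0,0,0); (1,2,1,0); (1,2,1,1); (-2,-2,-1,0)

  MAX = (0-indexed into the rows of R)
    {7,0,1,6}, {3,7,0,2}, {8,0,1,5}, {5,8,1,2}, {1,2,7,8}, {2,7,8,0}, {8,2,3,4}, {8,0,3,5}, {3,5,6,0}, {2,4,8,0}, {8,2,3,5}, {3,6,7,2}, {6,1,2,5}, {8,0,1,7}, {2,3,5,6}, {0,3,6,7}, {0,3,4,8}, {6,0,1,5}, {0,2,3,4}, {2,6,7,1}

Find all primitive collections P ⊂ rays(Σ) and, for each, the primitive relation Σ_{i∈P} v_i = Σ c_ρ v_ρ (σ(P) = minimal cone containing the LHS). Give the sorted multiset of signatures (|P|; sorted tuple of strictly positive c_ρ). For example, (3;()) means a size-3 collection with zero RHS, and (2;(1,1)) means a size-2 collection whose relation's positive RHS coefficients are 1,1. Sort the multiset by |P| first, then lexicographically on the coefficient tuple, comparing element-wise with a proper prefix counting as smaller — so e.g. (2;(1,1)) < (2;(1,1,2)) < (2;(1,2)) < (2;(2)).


12 collections generate NE(X_Σ); each relation:

  P={1,3}:  v_{1} + v_{3} = v_{6} — sig = (2;(1))
  P={1,4}:  v_{1} + v_{4} = v_{8} — sig = (2;(1))
  P={5,7}:  v_{5} + v_{7} = v_{1} — sig = (2;(1))
  P={6,8}:  v_{6} + v_{8} = v_{5} — sig = (2;(1))
  P={4,6}:  v_{4} + v_{6} = v_{3} + v_{8} — sig = (2;(1,1))
  P={4,7}:  v_{4} + v_{7} = v_{0} + v_{2} — sig = (2;(1,1))
  P={4,5}:  v_{4} + v_{5} = v_{3} + 2·v_{8} — sig = (2;(1,2))
  P={0,2,6}:  v_{0} + v_{2} + v_{6} = 0 — sig = (3;())
  P={3,7,8}:  v_{3} + v_{7} + v_{8} = 0 — sig = (3;())
  P={0,2,5}:  v_{0} + v_{2} + v_{5} = v_{8} — sig = (3;(1))
  P={0,1,2}:  v_{0} + v_{1} + v_{2} = v_{7} + v_{8} — sig = (3;(1,1))
  P={0,2,3,8}:  v_{0} + v_{2} + v_{3} + v_{8} = v_{4} — sig = (4;(1))

Hence PRS(X_Σ) =
    |P|=2: 7 collections, coeffs (1), (1), (1), (1), (1,1), (1,1), (1,2)
    |P|=3: 4 collections, coeffs (), (), (1), (1,1)
    |P|=4: 1 collection, coeffs (1)


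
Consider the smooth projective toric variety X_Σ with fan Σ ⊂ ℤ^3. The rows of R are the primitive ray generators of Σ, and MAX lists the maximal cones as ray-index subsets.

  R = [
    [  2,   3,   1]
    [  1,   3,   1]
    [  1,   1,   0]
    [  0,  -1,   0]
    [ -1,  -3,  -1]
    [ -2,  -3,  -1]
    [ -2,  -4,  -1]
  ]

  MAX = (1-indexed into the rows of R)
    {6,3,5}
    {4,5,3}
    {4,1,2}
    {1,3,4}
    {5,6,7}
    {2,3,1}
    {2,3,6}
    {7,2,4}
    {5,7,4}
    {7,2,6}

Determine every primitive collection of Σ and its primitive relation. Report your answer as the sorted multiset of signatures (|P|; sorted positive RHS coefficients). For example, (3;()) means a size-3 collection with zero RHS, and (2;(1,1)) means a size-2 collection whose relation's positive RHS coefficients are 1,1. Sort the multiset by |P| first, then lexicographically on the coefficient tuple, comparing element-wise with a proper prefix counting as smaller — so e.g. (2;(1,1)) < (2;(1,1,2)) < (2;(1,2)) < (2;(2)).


Minimal non-faces — 7 found among 7 rays, 10 max cones:

  P={1,6}:  v_{1} + v_{6} = 0  →  sig = (2;())
  P={2,5}:  v_{2} + v_{5} = 0  →  sig = (2;())
  P={1,7}:  v_{1} + v_{7} = v_{4}  →  sig = (2;(1))
  P={3,7}:  v_{3} + v_{7} = v_{5}  →  sig = (2;(1))
  P={4,6}:  v_{4} + v_{6} = v_{7}  →  sig = (2;(1))
  P={1,5}:  v_{1} + v_{5} = v_{3} + v_{4}  →  sig = (2;(1,1))
  P={2,3,4}:  v_{2} + v_{3} + v_{4} = v_{1}  →  sig = (3;(1))

Sorted signature multiset PRS(X):
[(2;()), (2;()), (2;(1)), (2;(1)), (2;(1)), (2;(1,1)), (3;(1))]


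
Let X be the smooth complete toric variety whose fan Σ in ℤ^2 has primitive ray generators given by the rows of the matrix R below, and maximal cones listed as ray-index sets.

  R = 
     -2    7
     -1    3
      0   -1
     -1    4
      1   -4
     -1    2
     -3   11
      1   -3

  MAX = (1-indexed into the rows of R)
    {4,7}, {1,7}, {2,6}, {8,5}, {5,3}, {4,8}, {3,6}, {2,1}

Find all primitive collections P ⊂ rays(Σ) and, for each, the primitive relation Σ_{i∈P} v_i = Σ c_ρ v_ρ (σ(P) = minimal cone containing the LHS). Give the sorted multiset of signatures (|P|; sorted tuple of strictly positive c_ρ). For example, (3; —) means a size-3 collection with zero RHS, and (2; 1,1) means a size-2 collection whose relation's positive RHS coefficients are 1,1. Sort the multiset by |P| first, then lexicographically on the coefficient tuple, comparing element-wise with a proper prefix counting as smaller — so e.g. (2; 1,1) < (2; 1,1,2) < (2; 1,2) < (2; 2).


The 20 primitive collections of Σ (r=8, n=2):

  P = {2,8}:  v_{2} + v_{8} = 0 ; sig = (2; —)
  P = {4,5}:  v_{4} + v_{5} = 0 ; sig = (2; —)
  P = {1,4}:  v_{1} + v_{4} = v_{7} ; sig = (2; 1)
  P = {1,5}:  v_{1} + v_{5} = v_{2} ; sig = (2; 1)
  P = {1,8}:  v_{1} + v_{8} = v_{4} ; sig = (2; 1)
  P = {2,3}:  v_{2} + v_{3} = v_{6} ; sig = (2; 1)
  P = {2,4}:  v_{2} + v_{4} = v_{1} ; sig = (2; 1)
  P = {2,5}:  v_{2} + v_{5} = v_{3} ; sig = (2; 1)
  P = {3,4}:  v_{3} + v_{4} = v_{2} ; sig = (2; 1)
  P = {3,8}:  v_{3} + v_{8} = v_{5} ; sig = (2; 1)
  P = {5,7}:  v_{5} + v_{7} = v_{1} ; sig = (2; 1)
  P = {6,8}:  v_{6} + v_{8} = v_{3} ; sig = (2; 1)
  P = {3,7}:  v_{3} + v_{7} = v_{1} + v_{2} ; sig = (2; 1,1)
  P = {6,7}:  v_{6} + v_{7} = v_{1} + 2·v_{2} ; sig = (2; 1,2)
  P = {1,3}:  v_{1} + v_{3} = 2·v_{2} ; sig = (2; 2)
  P = {2,7}:  v_{2} + v_{7} = 2·v_{1} ; sig = (2; 2)
  P = {4,6}:  v_{4} + v_{6} = 2·v_{2} ; sig = (2; 2)
  P = {5,6}:  v_{5} + v_{6} = 2·v_{3} ; sig = (2; 2)
  P = {7,8}:  v_{7} + v_{8} = 2·v_{4} ; sig = (2; 2)
  P = {1,6}:  v_{1} + v_{6} = 3·v_{2} ; sig = (2; 3)

Signatures (|P|; sorted positive RHS coefficients), sorted:
[(2; —), (2; —), (2; 1), (2; 1), (2; 1), (2; 1), (2; 1), (2; 1), (2; 1), (2; 1), (2; 1), (2; 1), (2; 1,1), (2; 1,2), (2; 2), (2; 2), (2; 2), (2; 2), (2; 2), (2; 3)]


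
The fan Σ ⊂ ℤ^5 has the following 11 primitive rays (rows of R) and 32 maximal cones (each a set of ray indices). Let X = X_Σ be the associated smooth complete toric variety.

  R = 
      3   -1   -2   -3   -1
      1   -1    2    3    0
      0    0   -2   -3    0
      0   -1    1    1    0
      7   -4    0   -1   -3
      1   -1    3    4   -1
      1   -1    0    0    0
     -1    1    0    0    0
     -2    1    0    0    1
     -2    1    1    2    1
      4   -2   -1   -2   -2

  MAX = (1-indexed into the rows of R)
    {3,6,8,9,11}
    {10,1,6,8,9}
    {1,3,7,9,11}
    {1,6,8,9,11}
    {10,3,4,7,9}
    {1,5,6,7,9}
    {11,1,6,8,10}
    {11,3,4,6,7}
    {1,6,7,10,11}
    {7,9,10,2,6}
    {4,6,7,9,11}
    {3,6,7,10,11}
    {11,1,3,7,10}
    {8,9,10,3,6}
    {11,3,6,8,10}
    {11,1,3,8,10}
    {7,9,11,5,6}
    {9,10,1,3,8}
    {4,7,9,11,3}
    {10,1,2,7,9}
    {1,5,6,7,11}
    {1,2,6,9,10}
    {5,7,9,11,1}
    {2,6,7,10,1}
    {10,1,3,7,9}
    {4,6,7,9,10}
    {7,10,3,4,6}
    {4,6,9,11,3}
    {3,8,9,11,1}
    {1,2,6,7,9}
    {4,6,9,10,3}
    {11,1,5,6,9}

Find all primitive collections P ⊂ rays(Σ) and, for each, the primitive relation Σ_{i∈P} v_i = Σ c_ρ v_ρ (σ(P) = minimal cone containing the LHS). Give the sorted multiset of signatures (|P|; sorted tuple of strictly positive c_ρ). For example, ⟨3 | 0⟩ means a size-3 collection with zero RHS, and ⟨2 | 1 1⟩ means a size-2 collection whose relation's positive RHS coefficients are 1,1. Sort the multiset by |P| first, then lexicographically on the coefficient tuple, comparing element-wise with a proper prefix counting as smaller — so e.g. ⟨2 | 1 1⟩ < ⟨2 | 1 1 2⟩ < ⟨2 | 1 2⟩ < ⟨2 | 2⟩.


Σ has 18 primitive collections:

  P={7,8}:  v_{7} + v_{8} = 0 ; sig = ⟨2 | 0⟩
  P={2,3}:  v_{2} + v_{3} = v_{7} ; sig = ⟨2 | 1⟩
  P={1,4}:  v_{1} + v_{4} = v_{7} + v_{9} + v_{11} ; sig = ⟨2 | 1 1 1⟩
  P={2,11}:  v_{2} + v_{11} = v_{1} + v_{6} + v_{7} ; sig = ⟨2 | 1 1 1⟩
  P={4,8}:  v_{4} + v_{8} = v_{3} + v_{6} + v_{9} ; sig = ⟨2 | 1 1 1⟩
  P={5,10}:  v_{5} + v_{10} = v_{1} + v_{6} + v_{7} ; sig = ⟨2 | 1 1 1⟩
  P={2,8}:  v_{2} + v_{8} = v_{1} + v_{6} + v_{9} + v_{10} ; sig = ⟨2 | 1 1 1 1⟩
  P={5,8}:  v_{5} + v_{8} = v_{1} + v_{6} + v_{9} + v_{11} ; sig = ⟨2 | 1 1 1 1⟩
  P={2,4}:  v_{2} + v_{4} = v_{6} + 2·v_{7} + v_{9} ; sig = ⟨2 | 1 1 2⟩
  P={3,5}:  v_{3} + v_{5} = v_{7} + v_{9} + 2·v_{11} ; sig = ⟨2 | 1 1 2⟩
  P={2,5}:  v_{2} + v_{5} = 2·v_{1} + 2·v_{6} + 2·v_{7} + v_{9} ; sig = ⟨2 | 1 2 2 2⟩
  P={4,5}:  v_{4} + v_{5} = v_{6} + 2·v_{7} + 2·v_{9} + 2·v_{11} ; sig = ⟨2 | 1 2 2 2⟩
  P={9,10,11}:  v_{9} + v_{10} + v_{11} = 0 ; sig = ⟨3 | 0⟩
  P={1,3,6}:  v_{1} + v_{3} + v_{6} = v_{11} ; sig = ⟨3 | 1⟩
  P={4,10,11}:  v_{4} + v_{10} + v_{11} = v_{3} + v_{6} + v_{7} ; sig = ⟨3 | 1 1 1⟩
  P={3,6,7,9}:  v_{3} + v_{6} + v_{7} + v_{9} = v_{4} ; sig = ⟨4 | 1⟩
  P={1,6,7,9,10}:  v_{1} + v_{6} + v_{7} + v_{9} + v_{10} = v_{2} ; sig = ⟨5 | 1⟩
  P={1,6,7,9,11}:  v_{1} + v_{6} + v_{7} + v_{9} + v_{11} = v_{5} ; sig = ⟨5 | 1⟩

Hence PRS(X_Σ) =
[⟨2 | 0⟩, ⟨2 | 1⟩, ⟨2 | 1 1 1⟩, ⟨2 | 1 1 1⟩, ⟨2 | 1 1 1⟩, ⟨2 | 1 1 1⟩, ⟨2 | 1 1 1 1⟩, ⟨2 | 1 1 1 1⟩, ⟨2 | 1 1 2⟩, ⟨2 | 1 1 2⟩, ⟨2 | 1 2 2 2⟩, ⟨2 | 1 2 2 2⟩, ⟨3 | 0⟩, ⟨3 | 1⟩, ⟨3 | 1 1 1⟩, ⟨4 | 1⟩, ⟨5 | 1⟩, ⟨5 | 1⟩]


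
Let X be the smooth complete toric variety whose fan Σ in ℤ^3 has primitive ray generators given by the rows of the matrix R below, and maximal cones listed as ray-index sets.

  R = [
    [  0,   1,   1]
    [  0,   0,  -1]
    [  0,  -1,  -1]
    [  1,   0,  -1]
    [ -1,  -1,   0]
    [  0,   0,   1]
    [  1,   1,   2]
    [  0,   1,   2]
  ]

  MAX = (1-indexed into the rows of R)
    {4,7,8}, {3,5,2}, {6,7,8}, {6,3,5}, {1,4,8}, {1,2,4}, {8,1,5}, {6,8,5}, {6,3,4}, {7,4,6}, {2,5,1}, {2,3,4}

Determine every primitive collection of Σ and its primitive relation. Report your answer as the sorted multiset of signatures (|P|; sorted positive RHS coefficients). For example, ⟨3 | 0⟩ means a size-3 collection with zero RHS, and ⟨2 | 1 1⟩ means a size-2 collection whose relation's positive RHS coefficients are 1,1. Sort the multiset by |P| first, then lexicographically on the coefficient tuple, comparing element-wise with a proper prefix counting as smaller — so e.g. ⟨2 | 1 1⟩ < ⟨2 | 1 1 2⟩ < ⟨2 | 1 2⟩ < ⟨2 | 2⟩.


The 11 primitive collections of Σ (r=8, n=3):

  P={1,3}:  v_{1} + v_{3} = 0 — sig = ⟨2 | 0⟩
  P={2,6}:  v_{2} + v_{6} = 0 — sig = ⟨2 | 0⟩
  P={1,6}:  v_{1} + v_{6} = v_{8} — sig = ⟨2 | 1⟩
  P={2,8}:  v_{2} + v_{8} = v_{1} — sig = ⟨2 | 1⟩
  P={3,8}:  v_{3} + v_{8} = v_{6} — sig = ⟨2 | 1⟩
  P={4,5}:  v_{4} + v_{5} = v_{3} — sig = ⟨2 | 1⟩
  P={2,7}:  v_{2} + v_{7} = v_{4} + v_{8} — sig = ⟨2 | 1 1⟩
  P={1,7}:  v_{1} + v_{7} = v_{4} + 2·v_{8} — sig = ⟨2 | 1 2⟩
  P={3,7}:  v_{3} + v_{7} = v_{4} + 2·v_{6} — sig = ⟨2 | 1 2⟩
  P={5,7}:  v_{5} + v_{7} = 2·v_{6} — sig = ⟨2 | 2⟩
  P={4,6,8}:  v_{4} + v_{6} + v_{8} = v_{7} — sig = ⟨3 | 1⟩

Hence PRS(X_Σ) =
{ ⟨2 | 0⟩ ×2,  ⟨2 | 1⟩ ×4,  ⟨2 | 1 1⟩,  ⟨2 | 1 2⟩ ×2,  ⟨2 | 2⟩,  ⟨3 | 1⟩ }


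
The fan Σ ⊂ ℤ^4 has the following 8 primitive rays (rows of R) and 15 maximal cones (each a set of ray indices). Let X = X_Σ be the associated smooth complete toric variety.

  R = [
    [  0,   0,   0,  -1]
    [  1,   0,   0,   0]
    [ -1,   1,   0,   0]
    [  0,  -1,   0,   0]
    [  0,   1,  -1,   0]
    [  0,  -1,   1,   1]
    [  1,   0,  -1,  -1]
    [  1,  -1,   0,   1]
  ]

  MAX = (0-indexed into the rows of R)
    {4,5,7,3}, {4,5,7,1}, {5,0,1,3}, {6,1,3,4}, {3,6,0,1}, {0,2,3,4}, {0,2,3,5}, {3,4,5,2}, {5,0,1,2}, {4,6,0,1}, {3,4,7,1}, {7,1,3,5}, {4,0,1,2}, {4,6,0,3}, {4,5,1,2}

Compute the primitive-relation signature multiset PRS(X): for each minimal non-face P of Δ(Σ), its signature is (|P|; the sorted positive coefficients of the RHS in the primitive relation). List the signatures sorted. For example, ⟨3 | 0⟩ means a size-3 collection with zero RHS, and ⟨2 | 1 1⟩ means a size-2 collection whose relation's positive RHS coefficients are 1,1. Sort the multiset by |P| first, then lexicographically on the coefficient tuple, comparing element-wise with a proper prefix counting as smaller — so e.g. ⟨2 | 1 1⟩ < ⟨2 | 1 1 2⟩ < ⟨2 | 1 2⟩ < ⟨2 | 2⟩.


Δ(Σ) — 8 vertices, 9 min non-faces:

  {0,7}:  v_{0} + v_{7} = v_{1} + v_{3}  ⟹  sig = ⟨2 | 1 1⟩
  {2,6}:  v_{2} + v_{6} = v_{0} + v_{4}  ⟹  sig = ⟨2 | 1 1⟩
  {2,7}:  v_{2} + v_{7} = v_{4} + v_{5}  ⟹  sig = ⟨2 | 1 1⟩
  {5,6}:  v_{5} + v_{6} = v_{1} + v_{3}  ⟹  sig = ⟨2 | 1 1⟩
  {6,7}:  v_{6} + v_{7} = 2·v_{1} + 2·v_{3} + v_{4}  ⟹  sig = ⟨2 | 1 2 2⟩
  {0,4,5}:  v_{0} + v_{4} + v_{5} = 0  ⟹  sig = ⟨3 | 0⟩
  {1,2,3}:  v_{1} + v_{2} + v_{3} = 0  ⟹  sig = ⟨3 | 0⟩
  {0,1,3,4}:  v_{0} + v_{1} + v_{3} + v_{4} = v_{6}  ⟹  sig = ⟨4 | 1⟩
  {1,3,4,5}:  v_{1} + v_{3} + v_{4} + v_{5} = v_{7}  ⟹  sig = ⟨4 | 1⟩

Signatures (|P|; sorted positive RHS coefficients), sorted:
    ⟨2 | 1 1⟩
    ⟨2 | 1 1⟩
    ⟨2 | 1 1⟩
    ⟨2 | 1 1⟩
    ⟨2 | 1 2 2⟩
    ⟨3 | 0⟩
    ⟨3 | 0⟩
    ⟨4 | 1⟩
    ⟨4 | 1⟩


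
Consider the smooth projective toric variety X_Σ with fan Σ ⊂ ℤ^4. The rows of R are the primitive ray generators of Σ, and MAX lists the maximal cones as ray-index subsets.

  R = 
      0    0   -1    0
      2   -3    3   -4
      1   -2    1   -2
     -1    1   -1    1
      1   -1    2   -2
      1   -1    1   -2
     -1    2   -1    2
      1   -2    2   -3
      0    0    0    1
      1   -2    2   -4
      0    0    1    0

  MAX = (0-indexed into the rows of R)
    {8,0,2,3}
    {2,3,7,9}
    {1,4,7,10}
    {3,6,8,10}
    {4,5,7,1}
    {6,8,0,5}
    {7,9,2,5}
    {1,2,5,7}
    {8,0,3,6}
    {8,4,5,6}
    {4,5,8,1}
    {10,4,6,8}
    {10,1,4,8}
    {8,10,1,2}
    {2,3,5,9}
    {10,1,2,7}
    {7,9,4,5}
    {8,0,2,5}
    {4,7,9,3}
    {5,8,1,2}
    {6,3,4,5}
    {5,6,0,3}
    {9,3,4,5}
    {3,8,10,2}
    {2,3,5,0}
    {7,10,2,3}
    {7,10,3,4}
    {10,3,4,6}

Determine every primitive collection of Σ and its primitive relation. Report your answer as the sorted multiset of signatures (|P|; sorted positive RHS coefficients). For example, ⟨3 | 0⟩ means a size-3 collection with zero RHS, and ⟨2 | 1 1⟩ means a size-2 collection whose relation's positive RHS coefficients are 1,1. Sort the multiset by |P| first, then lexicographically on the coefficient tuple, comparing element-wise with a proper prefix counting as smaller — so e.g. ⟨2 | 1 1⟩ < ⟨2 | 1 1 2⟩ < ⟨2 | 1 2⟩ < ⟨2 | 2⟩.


Σ has 19 primitive collections:

  • {0,10}:  v_{0} + v_{10} = 0  →  sig = ⟨2 | 0⟩
  • {2,6}:  v_{2} + v_{6} = 0  →  sig = ⟨2 | 0⟩
  • {0,4}:  v_{0} + v_{4} = v_{5}  →  sig = ⟨2 | 1⟩
  • {1,3}:  v_{1} + v_{3} = v_{7}  →  sig = ⟨2 | 1⟩
  • {1,6}:  v_{1} + v_{6} = v_{4}  →  sig = ⟨2 | 1⟩
  • {2,4}:  v_{2} + v_{4} = v_{1}  →  sig = ⟨2 | 1⟩
  • {5,10}:  v_{5} + v_{10} = v_{4}  →  sig = ⟨2 | 1⟩
  • {8,9}:  v_{8} + v_{9} = v_{7}  →  sig = ⟨2 | 1⟩
  • {0,1}:  v_{0} + v_{1} = v_{2} + v_{5}  →  sig = ⟨2 | 1 1⟩
  • {6,7}:  v_{6} + v_{7} = v_{3} + v_{4}  →  sig = ⟨2 | 1 1⟩
  • {7,8}:  v_{7} + v_{8} = v_{2} + v_{10}  →  sig = ⟨2 | 1 1⟩
  • {0,7}:  v_{0} + v_{7} = v_{2} + v_{3} + v_{5}  →  sig = ⟨2 | 1 1 1⟩
  • {9,10}:  v_{9} + v_{10} = v_{3} + v_{4} + v_{7}  →  sig = ⟨2 | 1 1 1⟩
  • {6,9}:  v_{6} + v_{9} = 2·v_{3} + v_{4} + v_{5}  →  sig = ⟨2 | 1 1 2⟩
  • {1,9}:  v_{1} + v_{9} = v_{5} + 2·v_{7}  →  sig = ⟨2 | 1 2⟩
  • {0,9}:  v_{0} + v_{9} = v_{2} + 2·v_{3} + 2·v_{5}  →  sig = ⟨2 | 1 2 2⟩
  • {3,5,8}:  v_{3} + v_{5} + v_{8} = 0  →  sig = ⟨3 | 0⟩
  • {3,4,8}:  v_{3} + v_{4} + v_{8} = v_{10}  →  sig = ⟨3 | 1⟩
  • {3,5,7}:  v_{3} + v_{5} + v_{7} = v_{9}  →  sig = ⟨3 | 1⟩

Signatures (|P|; sorted positive RHS coefficients), sorted:
    ⟨2 | 0⟩
    ⟨2 | 0⟩
    ⟨2 | 1⟩
    ⟨2 | 1⟩
    ⟨2 | 1⟩
    ⟨2 | 1⟩
    ⟨2 | 1⟩
    ⟨2 | 1⟩
    ⟨2 | 1 1⟩
    ⟨2 | 1 1⟩
    ⟨2 | 1 1⟩
    ⟨2 | 1 1 1⟩
    ⟨2 | 1 1 1⟩
    ⟨2 | 1 1 2⟩
    ⟨2 | 1 2⟩
    ⟨2 | 1 2 2⟩
    ⟨3 | 0⟩
    ⟨3 | 1⟩
    ⟨3 | 1⟩


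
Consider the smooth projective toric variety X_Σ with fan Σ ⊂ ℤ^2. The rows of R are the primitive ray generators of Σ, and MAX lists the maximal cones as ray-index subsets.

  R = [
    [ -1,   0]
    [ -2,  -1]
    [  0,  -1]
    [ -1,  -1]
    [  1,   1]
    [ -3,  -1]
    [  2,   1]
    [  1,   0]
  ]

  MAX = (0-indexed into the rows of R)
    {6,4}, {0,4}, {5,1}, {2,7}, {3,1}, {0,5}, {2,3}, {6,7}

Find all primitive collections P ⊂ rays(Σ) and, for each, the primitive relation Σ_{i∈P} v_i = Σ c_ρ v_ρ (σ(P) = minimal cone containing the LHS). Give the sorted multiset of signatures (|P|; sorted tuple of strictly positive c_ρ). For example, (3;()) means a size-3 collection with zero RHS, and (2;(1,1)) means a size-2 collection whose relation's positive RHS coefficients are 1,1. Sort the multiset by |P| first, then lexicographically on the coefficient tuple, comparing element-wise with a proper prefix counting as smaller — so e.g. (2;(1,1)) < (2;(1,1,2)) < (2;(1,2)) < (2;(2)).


|primitive collections| = 20. Relations:

  • {0,7}:  v_{0} + v_{7} = 0  →  sig = (2;())
  • {1,6}:  v_{1} + v_{6} = 0  →  sig = (2;())
  • {3,4}:  v_{3} + v_{4} = 0  →  sig = (2;())
  • {0,1}:  v_{0} + v_{1} = v_{5}  →  sig = (2;(1))
  • {0,2}:  v_{0} + v_{2} = v_{3}  →  sig = (2;(1))
  • {0,3}:  v_{0} + v_{3} = v_{1}  →  sig = (2;(1))
  • {0,6}:  v_{0} + v_{6} = v_{4}  →  sig = (2;(1))
  • {1,4}:  v_{1} + v_{4} = v_{0}  →  sig = (2;(1))
  • {1,7}:  v_{1} + v_{7} = v_{3}  →  sig = (2;(1))
  • {2,4}:  v_{2} + v_{4} = v_{7}  →  sig = (2;(1))
  • {3,6}:  v_{3} + v_{6} = v_{7}  →  sig = (2;(1))
  • {3,7}:  v_{3} + v_{7} = v_{2}  →  sig = (2;(1))
  • {4,7}:  v_{4} + v_{7} = v_{6}  →  sig = (2;(1))
  • {5,6}:  v_{5} + v_{6} = v_{0}  →  sig = (2;(1))
  • {5,7}:  v_{5} + v_{7} = v_{1}  →  sig = (2;(1))
  • {2,5}:  v_{2} + v_{5} = v_{1} + v_{3}  →  sig = (2;(1,1))
  • {1,2}:  v_{1} + v_{2} = 2·v_{3}  →  sig = (2;(2))
  • {2,6}:  v_{2} + v_{6} = 2·v_{7}  →  sig = (2;(2))
  • {3,5}:  v_{3} + v_{5} = 2·v_{1}  →  sig = (2;(2))
  • {4,5}:  v_{4} + v_{5} = 2·v_{0}  →  sig = (2;(2))

Sorted signature multiset PRS(X):
{ (2;()) ×3,  (2;(1)) ×12,  (2;(1,1)),  (2;(2)) ×4 }
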